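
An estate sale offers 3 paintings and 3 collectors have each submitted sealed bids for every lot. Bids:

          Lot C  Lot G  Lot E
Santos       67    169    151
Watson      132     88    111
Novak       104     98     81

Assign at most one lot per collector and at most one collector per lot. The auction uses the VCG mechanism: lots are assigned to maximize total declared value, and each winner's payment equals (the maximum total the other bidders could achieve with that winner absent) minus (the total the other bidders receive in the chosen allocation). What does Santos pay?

Efficient allocation: Santos→Lot G ($169), Watson→Lot E ($111), Novak→Lot C ($104); total welfare W = $384.
Santos receives Lot G at value $169, so the others get W − 169 = $215.
Without Santos: best allocation of the remaining 2 bidders over all 3 lots is Watson→Lot C ($132), Novak→Lot G ($98), total $230.
VCG payment = (others' best without Santos) − (others' welfare with Santos) = 230 − 215 = $15.

Santos pays $15.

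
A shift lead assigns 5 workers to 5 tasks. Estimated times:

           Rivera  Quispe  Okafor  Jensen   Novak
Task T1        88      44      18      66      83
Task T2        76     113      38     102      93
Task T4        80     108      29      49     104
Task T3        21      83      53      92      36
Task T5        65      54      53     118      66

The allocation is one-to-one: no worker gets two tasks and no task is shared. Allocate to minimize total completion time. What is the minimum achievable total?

Minimum total: 218 min

Treat this as an assignment problem: match each worker to one task.
Optimal: Rivera→Task T3 (21 min), Quispe→Task T1 (44 min), Okafor→Task T2 (38 min), Jensen→Task T4 (49 min), Novak→Task T5 (66 min) — total 21+44+38+49+66 = 218 min.
Row-greedy (each worker in turn takes its cheapest remaining task) gives 262 min, worse by 44.
Swapping Novak↔Okafor (Novak→Task T2 93 min, Okafor→Task T5 53 min) adds 42.
Every other assignment is strictly worse.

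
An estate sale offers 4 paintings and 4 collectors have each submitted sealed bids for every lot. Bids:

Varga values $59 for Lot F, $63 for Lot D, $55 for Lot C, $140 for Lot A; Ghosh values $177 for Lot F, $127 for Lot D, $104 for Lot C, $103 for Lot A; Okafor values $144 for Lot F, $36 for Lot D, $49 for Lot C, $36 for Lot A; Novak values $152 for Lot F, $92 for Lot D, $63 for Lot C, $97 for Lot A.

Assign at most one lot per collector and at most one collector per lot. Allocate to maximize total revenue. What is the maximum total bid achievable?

Maximum total: $480

Optimal: Varga→Lot A ($140), Ghosh→Lot C ($104), Okafor→Lot F ($144), Novak→Lot D ($92) — total 140+104+144+92 = $480.
Column-greedy (each lot in turn goes to its best remaining collector) gives $360, worse by 120.
Next-best assignment: Varga→Lot A, Ghosh→Lot D, Okafor→Lot F, Novak→Lot C = $474.
Swapping Varga↔Ghosh (Varga→Lot C $55, Ghosh→Lot A $103) loses 86.
No other one-to-one assignment exceeds $480.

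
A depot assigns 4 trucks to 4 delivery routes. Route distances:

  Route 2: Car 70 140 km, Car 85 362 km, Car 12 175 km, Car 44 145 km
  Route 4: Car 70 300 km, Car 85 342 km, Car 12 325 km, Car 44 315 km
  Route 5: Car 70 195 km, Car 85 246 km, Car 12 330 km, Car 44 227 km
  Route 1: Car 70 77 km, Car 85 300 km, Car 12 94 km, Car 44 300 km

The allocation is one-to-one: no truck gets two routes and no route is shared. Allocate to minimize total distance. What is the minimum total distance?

Minimum total: 776 km

This is the linear assignment problem.
Optimal: Car 70→Route 5 (195 km), Car 85→Route 4 (342 km), Car 12→Route 1 (94 km), Car 44→Route 2 (145 km) — total 195+342+94+145 = 776 km.
Min-entry greedy (repeatedly take the single cheapest remaining cell) gives 793 km, worse by 17.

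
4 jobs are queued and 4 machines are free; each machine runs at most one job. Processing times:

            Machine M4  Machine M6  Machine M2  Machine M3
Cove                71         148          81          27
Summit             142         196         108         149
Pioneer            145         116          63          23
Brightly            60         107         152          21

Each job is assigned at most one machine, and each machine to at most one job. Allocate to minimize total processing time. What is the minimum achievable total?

This is a one-to-one assignment (minimum-cost bipartite matching).
Optimal: Cove→Machine M4 (71 min), Summit→Machine M2 (108 min), Pioneer→Machine M3 (23 min), Brightly→Machine M6 (107 min) — total 71+108+23+107 = 309 min.
Column-greedy (each machine in turn goes to its cheapest remaining job) gives 406 min, worse by 97.
Next-best assignment: Cove→Machine M3, Summit→Machine M2, Pioneer→Machine M6, Brightly→Machine M4 = 311 min.

Min total: 309 min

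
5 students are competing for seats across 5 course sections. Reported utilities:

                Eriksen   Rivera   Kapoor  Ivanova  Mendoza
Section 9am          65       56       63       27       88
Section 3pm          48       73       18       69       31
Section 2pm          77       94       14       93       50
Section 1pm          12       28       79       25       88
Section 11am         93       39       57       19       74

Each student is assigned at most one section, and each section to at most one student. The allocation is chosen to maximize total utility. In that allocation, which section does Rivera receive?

Rivera receives Section 3pm.

This is a one-to-one assignment (maximum-weight bipartite matching).
Optimal: Eriksen→Section 11am (93 points), Rivera→Section 3pm (73 points), Kapoor→Section 1pm (79 points), Ivanova→Section 2pm (93 points), Mendoza→Section 9am (88 points) — total 93+73+79+93+88 = 426 points.
Row-greedy (each student in turn takes its best remaining section) gives 423 points, worse by 3.
Swapping Kapoor↔Mendoza (Kapoor→Section 9am 63 points, Mendoza→Section 1pm 88 points) loses 16.
Rivera's own top section is Section 2pm (94 points), but forcing Rivera→Section 2pm and reassigning the rest optimally gives only 423 points — worse by 3.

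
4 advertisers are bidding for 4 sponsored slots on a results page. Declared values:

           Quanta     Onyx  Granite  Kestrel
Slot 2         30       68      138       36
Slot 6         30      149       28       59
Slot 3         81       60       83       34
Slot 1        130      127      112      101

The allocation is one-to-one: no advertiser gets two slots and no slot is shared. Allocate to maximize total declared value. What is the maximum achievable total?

This is a one-to-one assignment (maximum-weight bipartite matching).
Optimal: Quanta→Slot 3 ($81), Onyx→Slot 6 ($149), Granite→Slot 2 ($138), Kestrel→Slot 1 ($101) — total 81+149+138+101 = $469.

Max total: $469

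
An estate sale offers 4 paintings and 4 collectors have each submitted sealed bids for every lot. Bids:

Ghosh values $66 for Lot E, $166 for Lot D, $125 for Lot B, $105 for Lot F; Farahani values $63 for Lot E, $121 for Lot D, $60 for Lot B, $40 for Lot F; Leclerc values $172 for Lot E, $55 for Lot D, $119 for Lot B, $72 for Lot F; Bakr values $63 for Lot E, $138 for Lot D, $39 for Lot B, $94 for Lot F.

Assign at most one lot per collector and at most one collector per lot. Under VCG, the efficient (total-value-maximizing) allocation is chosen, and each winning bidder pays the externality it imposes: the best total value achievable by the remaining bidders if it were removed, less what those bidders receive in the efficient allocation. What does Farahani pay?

Efficient allocation: Ghosh→Lot B ($125), Farahani→Lot D ($121), Leclerc→Lot E ($172), Bakr→Lot F ($94); total welfare W = $512.
Farahani receives Lot D at value $121, so the others get W − 121 = $391.
Without Farahani: best allocation of the remaining 3 bidders over all 4 lots is Ghosh→Lot B ($125), Leclerc→Lot E ($172), Bakr→Lot D ($138), total $435.
VCG payment = (others' best without Farahani) − (others' welfare with Farahani) = 435 − 391 = $44.

Farahani pays $44.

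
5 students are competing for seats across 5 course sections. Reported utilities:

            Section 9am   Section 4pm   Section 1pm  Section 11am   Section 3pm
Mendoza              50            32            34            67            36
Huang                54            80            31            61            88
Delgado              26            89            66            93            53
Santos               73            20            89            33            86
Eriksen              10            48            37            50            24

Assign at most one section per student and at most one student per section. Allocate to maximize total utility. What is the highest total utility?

Maximum total: 368 points

Treat this as an assignment problem: match each student to one section.
Optimal: Mendoza→Section 9am (50 points), Huang→Section 3pm (88 points), Delgado→Section 11am (93 points), Santos→Section 1pm (89 points), Eriksen→Section 4pm (48 points) — total 50+88+93+89+48 = 368 points.
No other one-to-one assignment exceeds 368 points.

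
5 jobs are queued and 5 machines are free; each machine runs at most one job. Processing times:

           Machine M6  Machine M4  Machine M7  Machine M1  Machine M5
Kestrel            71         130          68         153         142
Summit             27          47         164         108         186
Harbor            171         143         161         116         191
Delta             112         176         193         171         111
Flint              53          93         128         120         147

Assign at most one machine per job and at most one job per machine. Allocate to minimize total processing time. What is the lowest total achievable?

This is a one-to-one assignment (minimum-cost bipartite matching).
Optimal: Kestrel→Machine M7 (68 min), Summit→Machine M4 (47 min), Harbor→Machine M1 (116 min), Delta→Machine M5 (111 min), Flint→Machine M6 (53 min) — total 68+47+116+111+53 = 395 min.
No other one-to-one assignment undercuts 395 min.

Minimum total: 395 min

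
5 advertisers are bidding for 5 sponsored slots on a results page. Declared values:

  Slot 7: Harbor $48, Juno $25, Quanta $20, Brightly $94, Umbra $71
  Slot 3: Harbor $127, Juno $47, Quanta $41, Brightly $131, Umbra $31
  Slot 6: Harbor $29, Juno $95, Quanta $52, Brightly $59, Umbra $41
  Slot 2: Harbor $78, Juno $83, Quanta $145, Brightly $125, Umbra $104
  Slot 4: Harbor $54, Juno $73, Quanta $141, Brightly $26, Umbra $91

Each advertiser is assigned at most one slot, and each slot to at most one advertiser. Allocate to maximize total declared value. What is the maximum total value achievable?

Treat this as an assignment problem: match each advertiser to one slot.
Optimal: Harbor→Slot 3 ($127), Juno→Slot 6 ($95), Quanta→Slot 4 ($141), Brightly→Slot 7 ($94), Umbra→Slot 2 ($104) — total 127+95+141+94+104 = $561.
Next-best assignment: Harbor→Slot 3, Juno→Slot 6, Quanta→Slot 4, Brightly→Slot 2, Umbra→Slot 7 = $559.
Every other assignment is strictly worse.

Maximum total: $561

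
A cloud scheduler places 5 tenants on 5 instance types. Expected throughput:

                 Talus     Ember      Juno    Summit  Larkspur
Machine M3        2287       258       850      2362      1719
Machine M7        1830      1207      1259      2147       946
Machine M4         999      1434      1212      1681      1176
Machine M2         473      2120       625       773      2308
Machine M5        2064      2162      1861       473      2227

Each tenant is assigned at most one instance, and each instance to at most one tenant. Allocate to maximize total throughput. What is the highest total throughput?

This is a one-to-one assignment (maximum-weight bipartite matching).
Optimal: Talus→Machine M3 (2287 ops/s), Ember→Machine M5 (2162 ops/s), Juno→Machine M4 (1212 ops/s), Summit→Machine M7 (2147 ops/s), Larkspur→Machine M2 (2308 ops/s) — total 2287+2162+1212+2147+2308 = 10116 ops/s.
Next-best assignment: Talus→Machine M3, Ember→Machine M4, Juno→Machine M5, Summit→Machine M7, Larkspur→Machine M2 = 10037 ops/s.
Swapping Ember↔Summit (Ember→Machine M7 1207 ops/s, Summit→Machine M5 473 ops/s) loses 2629.
Every other assignment is strictly worse.

Maximum total: 10116 ops/s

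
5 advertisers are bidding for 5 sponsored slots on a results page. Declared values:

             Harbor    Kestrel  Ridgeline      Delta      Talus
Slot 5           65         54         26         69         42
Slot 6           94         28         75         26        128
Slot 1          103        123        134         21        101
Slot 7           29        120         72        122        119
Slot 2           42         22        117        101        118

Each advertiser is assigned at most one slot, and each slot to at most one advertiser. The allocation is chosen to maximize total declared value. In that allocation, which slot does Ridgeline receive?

Ridgeline receives Slot 2.

Optimal: Harbor→Slot 5 ($65), Kestrel→Slot 1 ($123), Ridgeline→Slot 2 ($117), Delta→Slot 7 ($122), Talus→Slot 6 ($128) — total 65+123+117+122+128 = $555.
Row-greedy (each advertiser in turn takes its best remaining slot) gives $537, worse by 18.
Next-best assignment: Harbor→Slot 5, Kestrel→Slot 7, Ridgeline→Slot 1, Delta→Slot 2, Talus→Slot 6 = $548.
Ridgeline's own top slot is Slot 1 ($134), but forcing Ridgeline→Slot 1 and reassigning the rest optimally gives only $548 — worse by 7.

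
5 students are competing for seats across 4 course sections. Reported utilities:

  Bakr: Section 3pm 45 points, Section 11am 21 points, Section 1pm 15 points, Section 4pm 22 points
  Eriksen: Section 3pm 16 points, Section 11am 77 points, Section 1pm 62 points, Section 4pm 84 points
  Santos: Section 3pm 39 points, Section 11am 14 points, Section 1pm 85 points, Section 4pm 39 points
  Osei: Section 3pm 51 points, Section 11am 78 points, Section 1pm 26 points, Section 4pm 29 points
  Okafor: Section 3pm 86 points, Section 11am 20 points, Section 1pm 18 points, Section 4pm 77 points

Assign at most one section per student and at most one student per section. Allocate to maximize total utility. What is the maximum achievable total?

Optimal: Okafor→Section 3pm (86 points), Osei→Section 11am (78 points), Santos→Section 1pm (85 points), Eriksen→Section 4pm (84 points) — total 86+78+85+84 = 333 points.
Row-greedy (each student in turn takes its best remaining section) gives 292 points, worse by 41.
No other one-to-one assignment exceeds 333 points.

Max total: 333 points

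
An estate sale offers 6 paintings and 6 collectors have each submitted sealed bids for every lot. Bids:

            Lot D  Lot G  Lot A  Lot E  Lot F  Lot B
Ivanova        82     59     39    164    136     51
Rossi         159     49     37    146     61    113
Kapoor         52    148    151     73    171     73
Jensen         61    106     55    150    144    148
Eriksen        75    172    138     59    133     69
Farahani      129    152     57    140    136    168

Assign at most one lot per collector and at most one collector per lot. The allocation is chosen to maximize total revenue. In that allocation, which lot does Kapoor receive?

Kapoor receives Lot A.

Optimal: Ivanova→Lot E ($164), Rossi→Lot D ($159), Kapoor→Lot A ($151), Jensen→Lot F ($144), Eriksen→Lot G ($172), Farahani→Lot B ($168) — total 164+159+151+144+172+168 = $958.
Max-entry greedy (repeatedly take the single best remaining cell) gives $889, worse by 69.
Swapping Kapoor↔Rossi (Kapoor→Lot D $52, Rossi→Lot A $37) loses 221.
Kapoor's own top lot is Lot F ($171), but forcing Kapoor→Lot F and reassigning the rest optimally gives only $932 — worse by 26.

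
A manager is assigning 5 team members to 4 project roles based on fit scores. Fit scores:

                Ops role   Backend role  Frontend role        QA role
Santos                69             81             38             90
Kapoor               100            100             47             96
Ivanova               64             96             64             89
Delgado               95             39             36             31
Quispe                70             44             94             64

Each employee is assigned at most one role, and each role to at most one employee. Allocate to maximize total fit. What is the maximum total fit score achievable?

This is the linear assignment problem.
Optimal: Delgado→Ops role (95 pts), Ivanova→Backend role (96 pts), Quispe→Frontend role (94 pts), Kapoor→QA role (96 pts) — total 95+96+94+96 = 381 pts.
Next-best assignment: Kapoor→Ops role, Ivanova→Backend role, Quispe→Frontend role, Santos→QA role = 380 pts.
Checked against all permutations: 381 pts is optimal.

Max total: 381 pts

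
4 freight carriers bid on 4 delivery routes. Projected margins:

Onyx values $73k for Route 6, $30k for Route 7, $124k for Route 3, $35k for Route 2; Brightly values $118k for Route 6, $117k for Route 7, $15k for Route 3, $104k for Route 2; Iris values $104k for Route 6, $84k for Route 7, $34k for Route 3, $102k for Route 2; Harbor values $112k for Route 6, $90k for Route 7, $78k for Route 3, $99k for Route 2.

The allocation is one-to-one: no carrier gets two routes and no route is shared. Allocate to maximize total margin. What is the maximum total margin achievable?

Maximum total: $455k

Optimal: Onyx→Route 3 ($124k), Brightly→Route 7 ($117k), Iris→Route 2 ($102k), Harbor→Route 6 ($112k) — total 124+117+102+112 = $455k.
Row-greedy (each carrier in turn takes its best remaining route) gives $434k, worse by 21.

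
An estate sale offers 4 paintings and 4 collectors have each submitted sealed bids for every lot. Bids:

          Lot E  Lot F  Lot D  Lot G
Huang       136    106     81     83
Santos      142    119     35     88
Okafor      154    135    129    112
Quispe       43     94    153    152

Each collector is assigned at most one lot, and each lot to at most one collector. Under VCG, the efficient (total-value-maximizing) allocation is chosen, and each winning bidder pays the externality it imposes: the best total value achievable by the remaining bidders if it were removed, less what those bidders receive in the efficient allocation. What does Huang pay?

Efficient allocation: Huang→Lot E ($136), Santos→Lot F ($119), Okafor→Lot D ($129), Quispe→Lot G ($152); total welfare W = $536.
Huang receives Lot E at value $136, so the others get W − 136 = $400.
Without Huang: best allocation of the remaining 3 bidders over all 4 lots is Santos→Lot E ($142), Okafor→Lot F ($135), Quispe→Lot D ($153), total $430.
VCG payment = (others' best without Huang) − (others' welfare with Huang) = 430 − 400 = $30.

Huang pays $30.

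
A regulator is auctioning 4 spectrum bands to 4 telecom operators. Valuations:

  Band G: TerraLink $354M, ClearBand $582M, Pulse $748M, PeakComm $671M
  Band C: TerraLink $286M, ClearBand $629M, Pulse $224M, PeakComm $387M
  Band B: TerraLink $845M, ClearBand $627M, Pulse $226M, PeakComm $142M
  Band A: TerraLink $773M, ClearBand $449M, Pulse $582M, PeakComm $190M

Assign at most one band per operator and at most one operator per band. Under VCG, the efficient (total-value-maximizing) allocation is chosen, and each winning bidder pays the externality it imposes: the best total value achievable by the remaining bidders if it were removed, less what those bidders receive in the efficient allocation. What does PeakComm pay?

PeakComm pays $166M.

Efficient allocation: TerraLink→Band B ($845M), ClearBand→Band C ($629M), Pulse→Band A ($582M), PeakComm→Band G ($671M); total welfare W = $2727M.
PeakComm receives Band G at value $671M, so the others get W − 671 = $2056M.
Without PeakComm: best allocation of the remaining 3 bidders over all 4 bands is TerraLink→Band B ($845M), ClearBand→Band C ($629M), Pulse→Band G ($748M), total $2222M.
VCG payment = (others' best without PeakComm) − (others' welfare with PeakComm) = 2222 − 2056 = $166M.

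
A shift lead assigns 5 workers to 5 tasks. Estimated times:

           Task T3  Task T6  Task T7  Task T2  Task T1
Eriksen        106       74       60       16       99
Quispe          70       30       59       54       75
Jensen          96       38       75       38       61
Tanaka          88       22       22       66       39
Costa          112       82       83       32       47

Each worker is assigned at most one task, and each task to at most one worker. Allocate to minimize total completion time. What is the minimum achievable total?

Minimum total: 193 min

Optimal: Eriksen→Task T2 (16 min), Quispe→Task T3 (70 min), Jensen→Task T6 (38 min), Tanaka→Task T7 (22 min), Costa→Task T1 (47 min) — total 16+70+38+22+47 = 193 min.
Column-greedy (each task in turn goes to its cheapest remaining worker) gives 245 min, worse by 52.
Next-best assignment: Eriksen→Task T2, Quispe→Task T6, Jensen→Task T3, Tanaka→Task T7, Costa→Task T1 = 211 min.
Checked against all permutations: 193 min is optimal.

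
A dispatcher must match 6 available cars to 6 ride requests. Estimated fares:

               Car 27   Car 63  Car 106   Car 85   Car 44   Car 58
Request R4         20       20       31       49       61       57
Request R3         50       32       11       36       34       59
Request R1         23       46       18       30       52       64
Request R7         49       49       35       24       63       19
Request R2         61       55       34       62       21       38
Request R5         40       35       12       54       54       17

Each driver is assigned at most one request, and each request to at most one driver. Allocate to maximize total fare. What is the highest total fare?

Treat this as an assignment problem: match each driver to one request.
Optimal: Car 27→Request R3 ($50), Car 63→Request R2 ($55), Car 106→Request R7 ($35), Car 85→Request R5 ($54), Car 44→Request R4 ($61), Car 58→Request R1 ($64) — total 50+55+35+54+61+64 = $319.
Row-greedy (each driver in turn takes its best remaining request) gives $306, worse by 13.
Next-best assignment: Car 27→Request R3, Car 63→Request R2, Car 106→Request R4, Car 85→Request R5, Car 44→Request R7, Car 58→Request R1 = $317.
Checked against all permutations: $319 is optimal.

Max total: $319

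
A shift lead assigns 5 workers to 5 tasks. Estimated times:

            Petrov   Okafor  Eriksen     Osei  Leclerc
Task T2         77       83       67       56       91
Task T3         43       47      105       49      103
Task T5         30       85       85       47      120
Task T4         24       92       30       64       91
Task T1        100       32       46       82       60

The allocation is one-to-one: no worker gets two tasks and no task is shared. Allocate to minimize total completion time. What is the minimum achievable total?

Optimal: Petrov→Task T5 (30 min), Okafor→Task T3 (47 min), Eriksen→Task T4 (30 min), Osei→Task T2 (56 min), Leclerc→Task T1 (60 min) — total 30+47+30+56+60 = 223 min.
Column-greedy (each task in turn goes to its cheapest remaining worker) gives 274 min, worse by 51.
Next-best assignment: Petrov→Task T5, Okafor→Task T1, Eriksen→Task T4, Osei→Task T3, Leclerc→Task T2 = 232 min.

Min total: 223 min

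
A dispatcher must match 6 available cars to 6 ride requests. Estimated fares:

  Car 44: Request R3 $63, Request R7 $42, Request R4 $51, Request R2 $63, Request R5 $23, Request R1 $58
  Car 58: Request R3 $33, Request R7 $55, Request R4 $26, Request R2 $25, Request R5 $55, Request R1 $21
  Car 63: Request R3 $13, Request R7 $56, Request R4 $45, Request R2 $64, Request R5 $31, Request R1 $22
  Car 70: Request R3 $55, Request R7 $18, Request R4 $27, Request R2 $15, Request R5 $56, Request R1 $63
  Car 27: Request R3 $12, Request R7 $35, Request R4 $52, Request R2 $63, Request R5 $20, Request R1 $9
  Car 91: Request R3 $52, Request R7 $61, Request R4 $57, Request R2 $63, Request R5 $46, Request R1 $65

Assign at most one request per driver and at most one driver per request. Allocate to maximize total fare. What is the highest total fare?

Maximum total: $358

This is a one-to-one assignment (maximum-weight bipartite matching).
Optimal: Car 44→Request R3 ($63), Car 58→Request R5 ($55), Car 63→Request R2 ($64), Car 70→Request R1 ($63), Car 27→Request R4 ($52), Car 91→Request R7 ($61) — total 63+55+64+63+52+61 = $358.
Max-entry greedy (repeatedly take the single best remaining cell) gives $355, worse by 3.
Next-best assignment: Car 44→Request R3, Car 58→Request R5, Car 63→Request R7, Car 70→Request R1, Car 27→Request R2, Car 91→Request R4 = $357.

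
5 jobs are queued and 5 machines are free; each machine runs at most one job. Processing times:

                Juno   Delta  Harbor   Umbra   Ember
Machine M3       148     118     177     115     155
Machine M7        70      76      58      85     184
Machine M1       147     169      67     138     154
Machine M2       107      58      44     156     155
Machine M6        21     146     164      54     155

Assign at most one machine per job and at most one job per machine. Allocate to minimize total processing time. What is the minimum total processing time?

Treat this as an assignment problem: match each job to one machine.
Optimal: Juno→Machine M6 (21 min), Delta→Machine M2 (58 min), Harbor→Machine M1 (67 min), Umbra→Machine M7 (85 min), Ember→Machine M3 (155 min) — total 21+58+67+85+155 = 386 min.
Column-greedy (each machine in turn goes to its cheapest remaining job) gives 533 min, worse by 147.
Swapping Delta↔Ember (Delta→Machine M3 118 min, Ember→Machine M2 155 min) adds 60.
No other one-to-one assignment undercuts 386 min.

Minimum total: 386 min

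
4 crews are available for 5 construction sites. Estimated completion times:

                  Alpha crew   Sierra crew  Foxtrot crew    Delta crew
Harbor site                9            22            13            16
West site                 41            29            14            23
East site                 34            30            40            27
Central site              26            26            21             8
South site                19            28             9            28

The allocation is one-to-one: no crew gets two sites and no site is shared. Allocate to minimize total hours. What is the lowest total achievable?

Optimal: Alpha crew→Harbor site (9 hours), Sierra crew→West site (29 hours), Foxtrot crew→South site (9 hours), Delta crew→Central site (8 hours) — total 9+29+9+8 = 55 hours.
Next-best assignment: Alpha crew→Harbor site, Sierra crew→East site, Foxtrot crew→South site, Delta crew→Central site = 56 hours.

Min total: 55 hours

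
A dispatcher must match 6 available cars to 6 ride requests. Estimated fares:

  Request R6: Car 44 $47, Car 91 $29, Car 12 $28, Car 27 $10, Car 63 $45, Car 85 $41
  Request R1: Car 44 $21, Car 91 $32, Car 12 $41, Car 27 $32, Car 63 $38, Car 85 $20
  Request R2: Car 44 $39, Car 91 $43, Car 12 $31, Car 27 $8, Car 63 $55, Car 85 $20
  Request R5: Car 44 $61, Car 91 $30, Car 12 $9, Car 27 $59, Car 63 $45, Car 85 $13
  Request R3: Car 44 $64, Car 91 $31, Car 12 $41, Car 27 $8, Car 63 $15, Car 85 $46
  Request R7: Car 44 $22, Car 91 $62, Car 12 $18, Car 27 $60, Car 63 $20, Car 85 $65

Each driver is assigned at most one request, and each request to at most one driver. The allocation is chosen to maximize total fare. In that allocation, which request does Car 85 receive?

Treat this as an assignment problem: match each driver to one request.
Optimal: Car 44→Request R3 ($64), Car 91→Request R7 ($62), Car 12→Request R1 ($41), Car 27→Request R5 ($59), Car 63→Request R2 ($55), Car 85→Request R6 ($41) — total 64+62+41+59+55+41 = $322.
Max-entry greedy (repeatedly take the single best remaining cell) gives $313, worse by 9.
Next-best assignment: Car 44→Request R3, Car 91→Request R2, Car 12→Request R1, Car 27→Request R5, Car 63→Request R6, Car 85→Request R7 = $317.
Car 85's own top request is Request R7 ($65), but forcing Car 85→Request R7 and reassigning the rest optimally gives only $317 — worse by 5.

Car 85 receives Request R6.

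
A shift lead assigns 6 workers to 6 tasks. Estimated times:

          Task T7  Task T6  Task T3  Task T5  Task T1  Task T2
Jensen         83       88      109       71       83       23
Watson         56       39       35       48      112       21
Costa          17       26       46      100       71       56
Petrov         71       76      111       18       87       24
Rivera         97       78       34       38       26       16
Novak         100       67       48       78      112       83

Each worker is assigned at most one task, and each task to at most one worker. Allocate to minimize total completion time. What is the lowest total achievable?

Optimal: Jensen→Task T2 (23 min), Watson→Task T6 (39 min), Costa→Task T7 (17 min), Petrov→Task T5 (18 min), Rivera→Task T1 (26 min), Novak→Task T3 (48 min) — total 23+39+17+18+26+48 = 171 min.
Column-greedy (each task in turn goes to its cheapest remaining worker) gives 274 min, worse by 103.
Next-best assignment: Jensen→Task T2, Watson→Task T3, Costa→Task T7, Petrov→Task T5, Rivera→Task T1, Novak→Task T6 = 186 min.
Swapping Jensen↔Costa (Jensen→Task T7 83 min, Costa→Task T2 56 min) adds 99.

Minimum total: 171 min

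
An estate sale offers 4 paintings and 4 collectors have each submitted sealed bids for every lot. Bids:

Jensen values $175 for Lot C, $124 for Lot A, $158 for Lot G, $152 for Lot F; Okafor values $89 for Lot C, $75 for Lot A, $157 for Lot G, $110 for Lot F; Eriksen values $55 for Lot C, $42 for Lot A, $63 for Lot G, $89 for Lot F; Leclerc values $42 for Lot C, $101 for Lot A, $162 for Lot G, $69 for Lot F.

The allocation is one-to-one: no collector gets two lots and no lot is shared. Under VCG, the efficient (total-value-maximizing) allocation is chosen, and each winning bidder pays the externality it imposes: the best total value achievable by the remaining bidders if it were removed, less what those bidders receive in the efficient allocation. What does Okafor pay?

Efficient allocation: Jensen→Lot C ($175), Okafor→Lot G ($157), Eriksen→Lot F ($89), Leclerc→Lot A ($101); total welfare W = $522.
Okafor receives Lot G at value $157, so the others get W − 157 = $365.
Without Okafor: best allocation of the remaining 3 bidders over all 4 lots is Jensen→Lot C ($175), Eriksen→Lot F ($89), Leclerc→Lot G ($162), total $426.
VCG payment = (others' best without Okafor) − (others' welfare with Okafor) = 426 − 365 = $61.

Okafor pays $61.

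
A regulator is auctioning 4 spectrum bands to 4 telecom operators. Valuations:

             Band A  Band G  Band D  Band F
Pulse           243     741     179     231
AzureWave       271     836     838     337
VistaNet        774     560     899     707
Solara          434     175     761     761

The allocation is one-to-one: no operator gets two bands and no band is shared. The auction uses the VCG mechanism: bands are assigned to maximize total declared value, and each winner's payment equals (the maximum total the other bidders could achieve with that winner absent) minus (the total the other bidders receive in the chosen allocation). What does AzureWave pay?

AzureWave pays $125M.

Efficient allocation: Pulse→Band G ($741M), AzureWave→Band D ($838M), VistaNet→Band A ($774M), Solara→Band F ($761M); total welfare W = $3114M.
AzureWave receives Band D at value $838M, so the others get W − 838 = $2276M.
Without AzureWave: best allocation of the remaining 3 bidders over all 4 bands is Pulse→Band G ($741M), VistaNet→Band D ($899M), Solara→Band F ($761M), total $2401M.
VCG payment = (others' best without AzureWave) − (others' welfare with AzureWave) = 2401 − 2276 = $125M.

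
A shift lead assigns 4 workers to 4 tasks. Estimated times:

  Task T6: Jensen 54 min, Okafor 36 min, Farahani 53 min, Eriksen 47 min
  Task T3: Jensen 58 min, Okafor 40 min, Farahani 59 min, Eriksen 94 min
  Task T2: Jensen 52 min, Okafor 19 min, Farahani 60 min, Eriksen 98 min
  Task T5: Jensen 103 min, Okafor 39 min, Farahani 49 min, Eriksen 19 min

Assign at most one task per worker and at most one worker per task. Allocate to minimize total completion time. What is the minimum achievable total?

This is the linear assignment problem.
Optimal: Jensen→Task T3 (58 min), Okafor→Task T2 (19 min), Farahani→Task T6 (53 min), Eriksen→Task T5 (19 min) — total 58+19+53+19 = 149 min.
Swapping Farahani↔Jensen (Farahani→Task T3 59 min, Jensen→Task T6 54 min) adds 2.

Min total: 149 min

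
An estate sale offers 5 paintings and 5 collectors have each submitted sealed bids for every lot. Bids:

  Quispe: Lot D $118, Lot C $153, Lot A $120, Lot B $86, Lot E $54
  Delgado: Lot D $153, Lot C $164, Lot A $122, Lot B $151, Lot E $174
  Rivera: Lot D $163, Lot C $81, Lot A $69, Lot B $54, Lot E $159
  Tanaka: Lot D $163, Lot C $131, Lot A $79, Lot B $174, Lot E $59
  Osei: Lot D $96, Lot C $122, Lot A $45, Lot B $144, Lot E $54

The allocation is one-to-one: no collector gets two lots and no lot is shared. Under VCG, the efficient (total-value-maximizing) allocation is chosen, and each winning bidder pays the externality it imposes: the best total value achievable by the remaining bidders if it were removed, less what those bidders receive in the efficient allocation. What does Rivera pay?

Efficient allocation: Quispe→Lot A ($120), Delgado→Lot E ($174), Rivera→Lot D ($163), Tanaka→Lot B ($174), Osei→Lot C ($122); total welfare W = $753.
Rivera receives Lot D at value $163, so the others get W − 163 = $590.
Without Rivera: best allocation of the remaining 4 bidders over all 5 lots is Quispe→Lot C ($153), Delgado→Lot E ($174), Tanaka→Lot D ($163), Osei→Lot B ($144), total $634.
VCG payment = (others' best without Rivera) − (others' welfare with Rivera) = 634 − 590 = $44.

Rivera pays $44.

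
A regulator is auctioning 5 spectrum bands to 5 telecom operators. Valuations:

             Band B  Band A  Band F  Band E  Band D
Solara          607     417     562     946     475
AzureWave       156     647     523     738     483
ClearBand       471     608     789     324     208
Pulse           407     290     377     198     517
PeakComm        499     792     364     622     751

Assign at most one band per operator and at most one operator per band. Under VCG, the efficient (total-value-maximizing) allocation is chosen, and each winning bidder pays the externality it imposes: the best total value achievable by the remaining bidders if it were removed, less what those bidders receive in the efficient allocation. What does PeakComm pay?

PeakComm pays $110M.

Efficient allocation: Solara→Band E ($946M), AzureWave→Band A ($647M), ClearBand→Band F ($789M), Pulse→Band B ($407M), PeakComm→Band D ($751M); total welfare W = $3540M.
PeakComm receives Band D at value $751M, so the others get W − 751 = $2789M.
Without PeakComm: best allocation of the remaining 4 bidders over all 5 bands is Solara→Band E ($946M), AzureWave→Band A ($647M), ClearBand→Band F ($789M), Pulse→Band D ($517M), total $2899M.
VCG payment = (others' best without PeakComm) − (others' welfare with PeakComm) = 2899 − 2789 = $110M.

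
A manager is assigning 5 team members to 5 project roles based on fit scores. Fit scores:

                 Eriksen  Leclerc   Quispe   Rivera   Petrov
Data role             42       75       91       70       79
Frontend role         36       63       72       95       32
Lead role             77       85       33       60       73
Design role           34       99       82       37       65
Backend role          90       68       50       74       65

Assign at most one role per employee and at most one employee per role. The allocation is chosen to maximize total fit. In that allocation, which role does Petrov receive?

Petrov receives Lead role.

Optimal: Eriksen→Backend role (90 pts), Leclerc→Design role (99 pts), Quispe→Data role (91 pts), Rivera→Frontend role (95 pts), Petrov→Lead role (73 pts) — total 90+99+91+95+73 = 448 pts.
Column-greedy (each role in turn goes to its best remaining employee) gives 426 pts, worse by 22.
Swapping Petrov↔Eriksen (Petrov→Backend role 65 pts, Eriksen→Lead role 77 pts) loses 21.
Checked against all permutations: 448 pts is optimal.
Petrov's own top role is Data role (79 pts), but forcing Petrov→Data role and reassigning the rest optimally gives only 431 pts — worse by 17.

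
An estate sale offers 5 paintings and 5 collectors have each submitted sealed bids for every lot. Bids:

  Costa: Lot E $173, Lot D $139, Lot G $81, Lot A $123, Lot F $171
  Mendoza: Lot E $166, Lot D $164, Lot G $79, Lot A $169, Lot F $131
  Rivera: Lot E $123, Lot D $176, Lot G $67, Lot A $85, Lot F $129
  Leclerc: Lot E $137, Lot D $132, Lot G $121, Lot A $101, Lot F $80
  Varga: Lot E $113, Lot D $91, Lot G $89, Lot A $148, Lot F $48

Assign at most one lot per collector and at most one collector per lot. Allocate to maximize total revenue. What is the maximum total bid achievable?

Max total: $782

This is the linear assignment problem.
Optimal: Costa→Lot F ($171), Mendoza→Lot E ($166), Rivera→Lot D ($176), Leclerc→Lot G ($121), Varga→Lot A ($148) — total 171+166+176+121+148 = $782.
Next-best assignment: Costa→Lot F, Mendoza→Lot A, Rivera→Lot D, Leclerc→Lot G, Varga→Lot E = $750.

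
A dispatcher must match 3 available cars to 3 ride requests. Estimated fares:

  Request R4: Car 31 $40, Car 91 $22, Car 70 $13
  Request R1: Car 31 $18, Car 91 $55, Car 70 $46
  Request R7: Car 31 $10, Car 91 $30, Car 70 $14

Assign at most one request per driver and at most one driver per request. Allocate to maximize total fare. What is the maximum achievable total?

Optimal: Car 31→Request R4 ($40), Car 91→Request R7 ($30), Car 70→Request R1 ($46) — total 40+30+46 = $116.
Column-greedy (each request in turn goes to its best remaining driver) gives $109, worse by 7.

Maximum total: $116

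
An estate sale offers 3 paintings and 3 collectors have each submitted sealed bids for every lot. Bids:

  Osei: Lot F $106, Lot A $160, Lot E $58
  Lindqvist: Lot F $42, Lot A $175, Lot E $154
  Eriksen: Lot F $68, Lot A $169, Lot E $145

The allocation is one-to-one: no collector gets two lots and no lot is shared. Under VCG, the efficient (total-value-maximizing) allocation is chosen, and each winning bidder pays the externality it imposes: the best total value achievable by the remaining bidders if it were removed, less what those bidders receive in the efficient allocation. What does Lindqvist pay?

Efficient allocation: Osei→Lot F ($106), Lindqvist→Lot E ($154), Eriksen→Lot A ($169); total welfare W = $429.
Lindqvist receives Lot E at value $154, so the others get W − 154 = $275.
Without Lindqvist: best allocation of the remaining 2 bidders over all 3 lots is Osei→Lot A ($160), Eriksen→Lot E ($145), total $305.
VCG payment = (others' best without Lindqvist) − (others' welfare with Lindqvist) = 305 − 275 = $30.

Lindqvist pays $30.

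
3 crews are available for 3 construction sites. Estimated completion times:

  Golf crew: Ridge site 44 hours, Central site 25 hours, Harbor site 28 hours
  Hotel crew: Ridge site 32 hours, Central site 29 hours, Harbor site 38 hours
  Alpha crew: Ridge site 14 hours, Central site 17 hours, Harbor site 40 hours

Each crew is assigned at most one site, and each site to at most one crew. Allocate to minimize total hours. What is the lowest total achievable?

Minimum total: 71 hours

Optimal: Golf crew→Harbor site (28 hours), Hotel crew→Central site (29 hours), Alpha crew→Ridge site (14 hours) — total 28+29+14 = 71 hours.
Row-greedy (each crew in turn takes its cheapest remaining site) gives 97 hours, worse by 26.
Checked against all permutations: 71 hours is optimal.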